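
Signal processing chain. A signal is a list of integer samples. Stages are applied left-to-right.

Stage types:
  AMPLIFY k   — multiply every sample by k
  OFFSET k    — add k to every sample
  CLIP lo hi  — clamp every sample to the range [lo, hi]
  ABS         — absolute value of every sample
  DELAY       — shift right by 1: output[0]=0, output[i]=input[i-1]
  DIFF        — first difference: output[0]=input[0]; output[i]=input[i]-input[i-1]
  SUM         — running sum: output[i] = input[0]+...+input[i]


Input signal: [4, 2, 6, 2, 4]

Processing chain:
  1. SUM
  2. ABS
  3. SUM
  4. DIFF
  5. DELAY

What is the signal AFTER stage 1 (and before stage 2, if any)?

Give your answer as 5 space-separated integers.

Answer: 4 6 12 14 18

Derivation:
Input: [4, 2, 6, 2, 4]
Stage 1 (SUM): sum[0..0]=4, sum[0..1]=6, sum[0..2]=12, sum[0..3]=14, sum[0..4]=18 -> [4, 6, 12, 14, 18]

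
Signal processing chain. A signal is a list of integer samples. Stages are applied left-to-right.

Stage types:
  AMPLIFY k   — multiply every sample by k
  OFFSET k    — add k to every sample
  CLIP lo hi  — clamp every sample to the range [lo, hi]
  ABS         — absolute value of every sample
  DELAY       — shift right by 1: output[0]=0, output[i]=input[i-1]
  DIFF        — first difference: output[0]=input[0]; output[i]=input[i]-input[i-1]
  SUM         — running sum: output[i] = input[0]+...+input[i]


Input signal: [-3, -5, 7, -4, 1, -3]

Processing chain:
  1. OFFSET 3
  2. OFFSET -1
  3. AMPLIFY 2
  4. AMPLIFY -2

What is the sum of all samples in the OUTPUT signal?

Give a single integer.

Answer: -20

Derivation:
Input: [-3, -5, 7, -4, 1, -3]
Stage 1 (OFFSET 3): -3+3=0, -5+3=-2, 7+3=10, -4+3=-1, 1+3=4, -3+3=0 -> [0, -2, 10, -1, 4, 0]
Stage 2 (OFFSET -1): 0+-1=-1, -2+-1=-3, 10+-1=9, -1+-1=-2, 4+-1=3, 0+-1=-1 -> [-1, -3, 9, -2, 3, -1]
Stage 3 (AMPLIFY 2): -1*2=-2, -3*2=-6, 9*2=18, -2*2=-4, 3*2=6, -1*2=-2 -> [-2, -6, 18, -4, 6, -2]
Stage 4 (AMPLIFY -2): -2*-2=4, -6*-2=12, 18*-2=-36, -4*-2=8, 6*-2=-12, -2*-2=4 -> [4, 12, -36, 8, -12, 4]
Output sum: -20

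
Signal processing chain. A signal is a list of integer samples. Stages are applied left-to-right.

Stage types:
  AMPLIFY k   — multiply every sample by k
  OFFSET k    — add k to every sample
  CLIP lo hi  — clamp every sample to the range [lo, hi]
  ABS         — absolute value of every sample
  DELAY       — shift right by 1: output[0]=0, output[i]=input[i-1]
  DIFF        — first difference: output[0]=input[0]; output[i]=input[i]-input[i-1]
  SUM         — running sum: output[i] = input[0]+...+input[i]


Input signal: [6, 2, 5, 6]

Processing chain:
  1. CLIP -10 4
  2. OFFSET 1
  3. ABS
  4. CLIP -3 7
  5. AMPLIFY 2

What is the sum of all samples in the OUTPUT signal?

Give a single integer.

Input: [6, 2, 5, 6]
Stage 1 (CLIP -10 4): clip(6,-10,4)=4, clip(2,-10,4)=2, clip(5,-10,4)=4, clip(6,-10,4)=4 -> [4, 2, 4, 4]
Stage 2 (OFFSET 1): 4+1=5, 2+1=3, 4+1=5, 4+1=5 -> [5, 3, 5, 5]
Stage 3 (ABS): |5|=5, |3|=3, |5|=5, |5|=5 -> [5, 3, 5, 5]
Stage 4 (CLIP -3 7): clip(5,-3,7)=5, clip(3,-3,7)=3, clip(5,-3,7)=5, clip(5,-3,7)=5 -> [5, 3, 5, 5]
Stage 5 (AMPLIFY 2): 5*2=10, 3*2=6, 5*2=10, 5*2=10 -> [10, 6, 10, 10]
Output sum: 36

Answer: 36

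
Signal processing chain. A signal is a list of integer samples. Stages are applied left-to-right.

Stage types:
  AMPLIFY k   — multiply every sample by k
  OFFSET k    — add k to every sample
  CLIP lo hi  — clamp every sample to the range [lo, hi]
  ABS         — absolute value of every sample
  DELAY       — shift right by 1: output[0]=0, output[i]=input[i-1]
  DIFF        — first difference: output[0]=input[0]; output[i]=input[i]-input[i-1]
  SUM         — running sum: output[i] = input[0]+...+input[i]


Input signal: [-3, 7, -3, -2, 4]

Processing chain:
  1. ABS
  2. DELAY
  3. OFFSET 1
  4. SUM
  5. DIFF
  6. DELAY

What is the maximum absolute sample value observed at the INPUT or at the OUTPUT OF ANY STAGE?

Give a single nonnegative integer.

Input: [-3, 7, -3, -2, 4] (max |s|=7)
Stage 1 (ABS): |-3|=3, |7|=7, |-3|=3, |-2|=2, |4|=4 -> [3, 7, 3, 2, 4] (max |s|=7)
Stage 2 (DELAY): [0, 3, 7, 3, 2] = [0, 3, 7, 3, 2] -> [0, 3, 7, 3, 2] (max |s|=7)
Stage 3 (OFFSET 1): 0+1=1, 3+1=4, 7+1=8, 3+1=4, 2+1=3 -> [1, 4, 8, 4, 3] (max |s|=8)
Stage 4 (SUM): sum[0..0]=1, sum[0..1]=5, sum[0..2]=13, sum[0..3]=17, sum[0..4]=20 -> [1, 5, 13, 17, 20] (max |s|=20)
Stage 5 (DIFF): s[0]=1, 5-1=4, 13-5=8, 17-13=4, 20-17=3 -> [1, 4, 8, 4, 3] (max |s|=8)
Stage 6 (DELAY): [0, 1, 4, 8, 4] = [0, 1, 4, 8, 4] -> [0, 1, 4, 8, 4] (max |s|=8)
Overall max amplitude: 20

Answer: 20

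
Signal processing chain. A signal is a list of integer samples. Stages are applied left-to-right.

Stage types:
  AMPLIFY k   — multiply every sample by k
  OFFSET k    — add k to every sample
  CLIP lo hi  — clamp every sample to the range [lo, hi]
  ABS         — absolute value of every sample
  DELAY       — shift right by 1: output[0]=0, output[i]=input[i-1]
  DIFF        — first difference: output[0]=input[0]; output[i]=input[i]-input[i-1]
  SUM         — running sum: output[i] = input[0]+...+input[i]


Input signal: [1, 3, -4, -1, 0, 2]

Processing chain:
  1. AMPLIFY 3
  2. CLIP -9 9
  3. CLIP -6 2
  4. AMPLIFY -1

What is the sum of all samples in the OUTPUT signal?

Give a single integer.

Input: [1, 3, -4, -1, 0, 2]
Stage 1 (AMPLIFY 3): 1*3=3, 3*3=9, -4*3=-12, -1*3=-3, 0*3=0, 2*3=6 -> [3, 9, -12, -3, 0, 6]
Stage 2 (CLIP -9 9): clip(3,-9,9)=3, clip(9,-9,9)=9, clip(-12,-9,9)=-9, clip(-3,-9,9)=-3, clip(0,-9,9)=0, clip(6,-9,9)=6 -> [3, 9, -9, -3, 0, 6]
Stage 3 (CLIP -6 2): clip(3,-6,2)=2, clip(9,-6,2)=2, clip(-9,-6,2)=-6, clip(-3,-6,2)=-3, clip(0,-6,2)=0, clip(6,-6,2)=2 -> [2, 2, -6, -3, 0, 2]
Stage 4 (AMPLIFY -1): 2*-1=-2, 2*-1=-2, -6*-1=6, -3*-1=3, 0*-1=0, 2*-1=-2 -> [-2, -2, 6, 3, 0, -2]
Output sum: 3

Answer: 3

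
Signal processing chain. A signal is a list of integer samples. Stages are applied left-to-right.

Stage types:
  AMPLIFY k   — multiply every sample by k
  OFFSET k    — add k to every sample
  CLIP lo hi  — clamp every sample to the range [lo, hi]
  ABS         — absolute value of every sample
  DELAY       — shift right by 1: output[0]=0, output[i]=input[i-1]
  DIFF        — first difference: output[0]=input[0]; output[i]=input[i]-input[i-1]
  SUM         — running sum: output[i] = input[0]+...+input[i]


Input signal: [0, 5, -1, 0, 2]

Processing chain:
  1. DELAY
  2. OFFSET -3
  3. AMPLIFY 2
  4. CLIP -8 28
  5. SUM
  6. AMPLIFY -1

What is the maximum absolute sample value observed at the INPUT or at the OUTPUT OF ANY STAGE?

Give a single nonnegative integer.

Answer: 22

Derivation:
Input: [0, 5, -1, 0, 2] (max |s|=5)
Stage 1 (DELAY): [0, 0, 5, -1, 0] = [0, 0, 5, -1, 0] -> [0, 0, 5, -1, 0] (max |s|=5)
Stage 2 (OFFSET -3): 0+-3=-3, 0+-3=-3, 5+-3=2, -1+-3=-4, 0+-3=-3 -> [-3, -3, 2, -4, -3] (max |s|=4)
Stage 3 (AMPLIFY 2): -3*2=-6, -3*2=-6, 2*2=4, -4*2=-8, -3*2=-6 -> [-6, -6, 4, -8, -6] (max |s|=8)
Stage 4 (CLIP -8 28): clip(-6,-8,28)=-6, clip(-6,-8,28)=-6, clip(4,-8,28)=4, clip(-8,-8,28)=-8, clip(-6,-8,28)=-6 -> [-6, -6, 4, -8, -6] (max |s|=8)
Stage 5 (SUM): sum[0..0]=-6, sum[0..1]=-12, sum[0..2]=-8, sum[0..3]=-16, sum[0..4]=-22 -> [-6, -12, -8, -16, -22] (max |s|=22)
Stage 6 (AMPLIFY -1): -6*-1=6, -12*-1=12, -8*-1=8, -16*-1=16, -22*-1=22 -> [6, 12, 8, 16, 22] (max |s|=22)
Overall max amplitude: 22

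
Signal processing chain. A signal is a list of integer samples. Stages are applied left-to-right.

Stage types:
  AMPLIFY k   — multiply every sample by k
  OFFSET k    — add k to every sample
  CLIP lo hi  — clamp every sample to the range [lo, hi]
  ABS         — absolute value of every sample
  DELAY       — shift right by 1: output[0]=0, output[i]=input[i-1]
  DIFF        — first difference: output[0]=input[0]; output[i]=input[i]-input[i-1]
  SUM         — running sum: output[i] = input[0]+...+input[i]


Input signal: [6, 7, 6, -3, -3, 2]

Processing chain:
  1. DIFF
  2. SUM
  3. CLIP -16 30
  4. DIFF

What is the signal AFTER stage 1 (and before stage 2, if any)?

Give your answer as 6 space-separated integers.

Input: [6, 7, 6, -3, -3, 2]
Stage 1 (DIFF): s[0]=6, 7-6=1, 6-7=-1, -3-6=-9, -3--3=0, 2--3=5 -> [6, 1, -1, -9, 0, 5]

Answer: 6 1 -1 -9 0 5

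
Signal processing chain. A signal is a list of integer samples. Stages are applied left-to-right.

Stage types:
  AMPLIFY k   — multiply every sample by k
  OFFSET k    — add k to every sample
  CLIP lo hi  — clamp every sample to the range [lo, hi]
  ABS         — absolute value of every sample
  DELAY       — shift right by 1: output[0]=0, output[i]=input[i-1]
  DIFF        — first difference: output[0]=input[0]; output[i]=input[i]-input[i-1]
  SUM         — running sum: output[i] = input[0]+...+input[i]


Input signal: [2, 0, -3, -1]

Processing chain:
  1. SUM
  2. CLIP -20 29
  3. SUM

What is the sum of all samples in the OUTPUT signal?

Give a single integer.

Answer: 10

Derivation:
Input: [2, 0, -3, -1]
Stage 1 (SUM): sum[0..0]=2, sum[0..1]=2, sum[0..2]=-1, sum[0..3]=-2 -> [2, 2, -1, -2]
Stage 2 (CLIP -20 29): clip(2,-20,29)=2, clip(2,-20,29)=2, clip(-1,-20,29)=-1, clip(-2,-20,29)=-2 -> [2, 2, -1, -2]
Stage 3 (SUM): sum[0..0]=2, sum[0..1]=4, sum[0..2]=3, sum[0..3]=1 -> [2, 4, 3, 1]
Output sum: 10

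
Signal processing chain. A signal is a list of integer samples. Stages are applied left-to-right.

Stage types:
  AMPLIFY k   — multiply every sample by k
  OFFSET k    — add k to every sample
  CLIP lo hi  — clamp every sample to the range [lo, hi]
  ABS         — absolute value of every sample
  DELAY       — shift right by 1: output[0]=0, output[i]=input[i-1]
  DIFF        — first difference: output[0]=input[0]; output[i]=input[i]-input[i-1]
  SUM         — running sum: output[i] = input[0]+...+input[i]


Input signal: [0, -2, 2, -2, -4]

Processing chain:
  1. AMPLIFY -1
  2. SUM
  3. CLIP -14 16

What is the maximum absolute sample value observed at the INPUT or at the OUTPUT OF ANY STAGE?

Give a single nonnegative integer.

Answer: 6

Derivation:
Input: [0, -2, 2, -2, -4] (max |s|=4)
Stage 1 (AMPLIFY -1): 0*-1=0, -2*-1=2, 2*-1=-2, -2*-1=2, -4*-1=4 -> [0, 2, -2, 2, 4] (max |s|=4)
Stage 2 (SUM): sum[0..0]=0, sum[0..1]=2, sum[0..2]=0, sum[0..3]=2, sum[0..4]=6 -> [0, 2, 0, 2, 6] (max |s|=6)
Stage 3 (CLIP -14 16): clip(0,-14,16)=0, clip(2,-14,16)=2, clip(0,-14,16)=0, clip(2,-14,16)=2, clip(6,-14,16)=6 -> [0, 2, 0, 2, 6] (max |s|=6)
Overall max amplitude: 6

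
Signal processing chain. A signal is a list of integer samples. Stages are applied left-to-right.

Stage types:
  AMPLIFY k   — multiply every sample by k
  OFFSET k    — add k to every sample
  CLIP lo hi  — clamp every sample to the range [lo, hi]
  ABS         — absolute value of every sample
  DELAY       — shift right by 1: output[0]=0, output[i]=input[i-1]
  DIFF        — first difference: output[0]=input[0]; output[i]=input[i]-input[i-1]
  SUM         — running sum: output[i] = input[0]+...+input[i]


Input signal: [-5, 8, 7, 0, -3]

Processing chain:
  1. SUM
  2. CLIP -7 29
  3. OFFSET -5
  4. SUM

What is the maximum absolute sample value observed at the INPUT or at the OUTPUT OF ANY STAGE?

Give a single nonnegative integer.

Answer: 12

Derivation:
Input: [-5, 8, 7, 0, -3] (max |s|=8)
Stage 1 (SUM): sum[0..0]=-5, sum[0..1]=3, sum[0..2]=10, sum[0..3]=10, sum[0..4]=7 -> [-5, 3, 10, 10, 7] (max |s|=10)
Stage 2 (CLIP -7 29): clip(-5,-7,29)=-5, clip(3,-7,29)=3, clip(10,-7,29)=10, clip(10,-7,29)=10, clip(7,-7,29)=7 -> [-5, 3, 10, 10, 7] (max |s|=10)
Stage 3 (OFFSET -5): -5+-5=-10, 3+-5=-2, 10+-5=5, 10+-5=5, 7+-5=2 -> [-10, -2, 5, 5, 2] (max |s|=10)
Stage 4 (SUM): sum[0..0]=-10, sum[0..1]=-12, sum[0..2]=-7, sum[0..3]=-2, sum[0..4]=0 -> [-10, -12, -7, -2, 0] (max |s|=12)
Overall max amplitude: 12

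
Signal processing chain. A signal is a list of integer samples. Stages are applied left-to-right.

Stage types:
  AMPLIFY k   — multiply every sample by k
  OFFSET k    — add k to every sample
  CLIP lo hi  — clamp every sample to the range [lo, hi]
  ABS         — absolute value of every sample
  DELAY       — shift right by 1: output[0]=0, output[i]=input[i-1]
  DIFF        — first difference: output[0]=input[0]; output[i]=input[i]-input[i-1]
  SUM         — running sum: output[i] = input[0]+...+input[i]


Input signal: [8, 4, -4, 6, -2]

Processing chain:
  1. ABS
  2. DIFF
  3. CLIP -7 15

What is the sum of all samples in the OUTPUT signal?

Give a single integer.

Input: [8, 4, -4, 6, -2]
Stage 1 (ABS): |8|=8, |4|=4, |-4|=4, |6|=6, |-2|=2 -> [8, 4, 4, 6, 2]
Stage 2 (DIFF): s[0]=8, 4-8=-4, 4-4=0, 6-4=2, 2-6=-4 -> [8, -4, 0, 2, -4]
Stage 3 (CLIP -7 15): clip(8,-7,15)=8, clip(-4,-7,15)=-4, clip(0,-7,15)=0, clip(2,-7,15)=2, clip(-4,-7,15)=-4 -> [8, -4, 0, 2, -4]
Output sum: 2

Answer: 2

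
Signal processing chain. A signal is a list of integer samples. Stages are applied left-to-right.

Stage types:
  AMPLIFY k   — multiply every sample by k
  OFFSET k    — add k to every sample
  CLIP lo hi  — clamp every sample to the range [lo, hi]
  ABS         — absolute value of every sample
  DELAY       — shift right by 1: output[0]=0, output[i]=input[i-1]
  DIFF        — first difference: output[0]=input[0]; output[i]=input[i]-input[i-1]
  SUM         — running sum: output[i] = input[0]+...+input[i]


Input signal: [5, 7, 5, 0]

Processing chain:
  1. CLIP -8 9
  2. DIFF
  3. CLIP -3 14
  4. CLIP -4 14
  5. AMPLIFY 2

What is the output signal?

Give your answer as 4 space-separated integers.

Answer: 10 4 -4 -6

Derivation:
Input: [5, 7, 5, 0]
Stage 1 (CLIP -8 9): clip(5,-8,9)=5, clip(7,-8,9)=7, clip(5,-8,9)=5, clip(0,-8,9)=0 -> [5, 7, 5, 0]
Stage 2 (DIFF): s[0]=5, 7-5=2, 5-7=-2, 0-5=-5 -> [5, 2, -2, -5]
Stage 3 (CLIP -3 14): clip(5,-3,14)=5, clip(2,-3,14)=2, clip(-2,-3,14)=-2, clip(-5,-3,14)=-3 -> [5, 2, -2, -3]
Stage 4 (CLIP -4 14): clip(5,-4,14)=5, clip(2,-4,14)=2, clip(-2,-4,14)=-2, clip(-3,-4,14)=-3 -> [5, 2, -2, -3]
Stage 5 (AMPLIFY 2): 5*2=10, 2*2=4, -2*2=-4, -3*2=-6 -> [10, 4, -4, -6]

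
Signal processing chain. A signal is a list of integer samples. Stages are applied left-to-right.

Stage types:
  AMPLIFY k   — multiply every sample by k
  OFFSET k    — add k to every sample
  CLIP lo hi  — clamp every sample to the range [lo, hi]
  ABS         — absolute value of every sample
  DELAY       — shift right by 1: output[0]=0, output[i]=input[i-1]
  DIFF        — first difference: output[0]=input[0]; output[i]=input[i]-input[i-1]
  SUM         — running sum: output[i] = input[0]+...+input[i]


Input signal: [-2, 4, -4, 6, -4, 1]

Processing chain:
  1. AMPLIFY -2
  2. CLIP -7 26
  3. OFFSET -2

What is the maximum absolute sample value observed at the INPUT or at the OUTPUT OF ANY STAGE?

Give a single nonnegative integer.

Input: [-2, 4, -4, 6, -4, 1] (max |s|=6)
Stage 1 (AMPLIFY -2): -2*-2=4, 4*-2=-8, -4*-2=8, 6*-2=-12, -4*-2=8, 1*-2=-2 -> [4, -8, 8, -12, 8, -2] (max |s|=12)
Stage 2 (CLIP -7 26): clip(4,-7,26)=4, clip(-8,-7,26)=-7, clip(8,-7,26)=8, clip(-12,-7,26)=-7, clip(8,-7,26)=8, clip(-2,-7,26)=-2 -> [4, -7, 8, -7, 8, -2] (max |s|=8)
Stage 3 (OFFSET -2): 4+-2=2, -7+-2=-9, 8+-2=6, -7+-2=-9, 8+-2=6, -2+-2=-4 -> [2, -9, 6, -9, 6, -4] (max |s|=9)
Overall max amplitude: 12

Answer: 12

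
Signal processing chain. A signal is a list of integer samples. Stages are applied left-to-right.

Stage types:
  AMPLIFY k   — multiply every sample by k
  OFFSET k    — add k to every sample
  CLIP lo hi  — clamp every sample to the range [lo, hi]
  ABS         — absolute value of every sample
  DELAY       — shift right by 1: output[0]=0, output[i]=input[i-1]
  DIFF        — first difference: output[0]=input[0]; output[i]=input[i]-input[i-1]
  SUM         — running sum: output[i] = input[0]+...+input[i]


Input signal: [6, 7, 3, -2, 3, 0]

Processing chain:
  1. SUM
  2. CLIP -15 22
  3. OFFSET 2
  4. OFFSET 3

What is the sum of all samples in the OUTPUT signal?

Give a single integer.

Input: [6, 7, 3, -2, 3, 0]
Stage 1 (SUM): sum[0..0]=6, sum[0..1]=13, sum[0..2]=16, sum[0..3]=14, sum[0..4]=17, sum[0..5]=17 -> [6, 13, 16, 14, 17, 17]
Stage 2 (CLIP -15 22): clip(6,-15,22)=6, clip(13,-15,22)=13, clip(16,-15,22)=16, clip(14,-15,22)=14, clip(17,-15,22)=17, clip(17,-15,22)=17 -> [6, 13, 16, 14, 17, 17]
Stage 3 (OFFSET 2): 6+2=8, 13+2=15, 16+2=18, 14+2=16, 17+2=19, 17+2=19 -> [8, 15, 18, 16, 19, 19]
Stage 4 (OFFSET 3): 8+3=11, 15+3=18, 18+3=21, 16+3=19, 19+3=22, 19+3=22 -> [11, 18, 21, 19, 22, 22]
Output sum: 113

Answer: 113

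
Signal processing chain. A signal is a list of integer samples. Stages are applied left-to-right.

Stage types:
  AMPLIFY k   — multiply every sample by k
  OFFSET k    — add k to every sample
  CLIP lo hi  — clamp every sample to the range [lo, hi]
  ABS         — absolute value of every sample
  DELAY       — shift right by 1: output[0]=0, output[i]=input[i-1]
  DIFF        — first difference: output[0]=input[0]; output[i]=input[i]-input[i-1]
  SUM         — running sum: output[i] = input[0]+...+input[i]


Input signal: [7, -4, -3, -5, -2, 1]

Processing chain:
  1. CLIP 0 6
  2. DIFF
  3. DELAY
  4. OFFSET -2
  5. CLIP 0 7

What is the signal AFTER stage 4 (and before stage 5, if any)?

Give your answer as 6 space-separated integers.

Input: [7, -4, -3, -5, -2, 1]
Stage 1 (CLIP 0 6): clip(7,0,6)=6, clip(-4,0,6)=0, clip(-3,0,6)=0, clip(-5,0,6)=0, clip(-2,0,6)=0, clip(1,0,6)=1 -> [6, 0, 0, 0, 0, 1]
Stage 2 (DIFF): s[0]=6, 0-6=-6, 0-0=0, 0-0=0, 0-0=0, 1-0=1 -> [6, -6, 0, 0, 0, 1]
Stage 3 (DELAY): [0, 6, -6, 0, 0, 0] = [0, 6, -6, 0, 0, 0] -> [0, 6, -6, 0, 0, 0]
Stage 4 (OFFSET -2): 0+-2=-2, 6+-2=4, -6+-2=-8, 0+-2=-2, 0+-2=-2, 0+-2=-2 -> [-2, 4, -8, -2, -2, -2]

Answer: -2 4 -8 -2 -2 -2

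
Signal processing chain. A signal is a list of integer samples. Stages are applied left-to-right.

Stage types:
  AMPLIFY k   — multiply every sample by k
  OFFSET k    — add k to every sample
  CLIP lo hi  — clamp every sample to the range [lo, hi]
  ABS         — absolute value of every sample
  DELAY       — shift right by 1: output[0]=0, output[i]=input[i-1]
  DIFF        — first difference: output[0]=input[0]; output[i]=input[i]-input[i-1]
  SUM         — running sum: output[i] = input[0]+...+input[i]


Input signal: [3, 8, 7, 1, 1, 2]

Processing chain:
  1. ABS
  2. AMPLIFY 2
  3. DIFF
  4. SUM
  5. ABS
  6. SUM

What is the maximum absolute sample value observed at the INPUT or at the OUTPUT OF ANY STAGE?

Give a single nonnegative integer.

Answer: 44

Derivation:
Input: [3, 8, 7, 1, 1, 2] (max |s|=8)
Stage 1 (ABS): |3|=3, |8|=8, |7|=7, |1|=1, |1|=1, |2|=2 -> [3, 8, 7, 1, 1, 2] (max |s|=8)
Stage 2 (AMPLIFY 2): 3*2=6, 8*2=16, 7*2=14, 1*2=2, 1*2=2, 2*2=4 -> [6, 16, 14, 2, 2, 4] (max |s|=16)
Stage 3 (DIFF): s[0]=6, 16-6=10, 14-16=-2, 2-14=-12, 2-2=0, 4-2=2 -> [6, 10, -2, -12, 0, 2] (max |s|=12)
Stage 4 (SUM): sum[0..0]=6, sum[0..1]=16, sum[0..2]=14, sum[0..3]=2, sum[0..4]=2, sum[0..5]=4 -> [6, 16, 14, 2, 2, 4] (max |s|=16)
Stage 5 (ABS): |6|=6, |16|=16, |14|=14, |2|=2, |2|=2, |4|=4 -> [6, 16, 14, 2, 2, 4] (max |s|=16)
Stage 6 (SUM): sum[0..0]=6, sum[0..1]=22, sum[0..2]=36, sum[0..3]=38, sum[0..4]=40, sum[0..5]=44 -> [6, 22, 36, 38, 40, 44] (max |s|=44)
Overall max amplitude: 44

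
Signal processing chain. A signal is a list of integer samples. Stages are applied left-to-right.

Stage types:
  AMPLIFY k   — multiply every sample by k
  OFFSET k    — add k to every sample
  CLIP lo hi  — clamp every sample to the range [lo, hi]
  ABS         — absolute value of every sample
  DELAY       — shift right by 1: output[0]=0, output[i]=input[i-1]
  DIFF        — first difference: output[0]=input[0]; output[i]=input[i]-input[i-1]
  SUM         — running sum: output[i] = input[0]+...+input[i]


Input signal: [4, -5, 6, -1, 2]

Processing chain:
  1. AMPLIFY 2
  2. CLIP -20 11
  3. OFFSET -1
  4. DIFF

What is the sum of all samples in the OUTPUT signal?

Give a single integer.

Answer: 3

Derivation:
Input: [4, -5, 6, -1, 2]
Stage 1 (AMPLIFY 2): 4*2=8, -5*2=-10, 6*2=12, -1*2=-2, 2*2=4 -> [8, -10, 12, -2, 4]
Stage 2 (CLIP -20 11): clip(8,-20,11)=8, clip(-10,-20,11)=-10, clip(12,-20,11)=11, clip(-2,-20,11)=-2, clip(4,-20,11)=4 -> [8, -10, 11, -2, 4]
Stage 3 (OFFSET -1): 8+-1=7, -10+-1=-11, 11+-1=10, -2+-1=-3, 4+-1=3 -> [7, -11, 10, -3, 3]
Stage 4 (DIFF): s[0]=7, -11-7=-18, 10--11=21, -3-10=-13, 3--3=6 -> [7, -18, 21, -13, 6]
Output sum: 3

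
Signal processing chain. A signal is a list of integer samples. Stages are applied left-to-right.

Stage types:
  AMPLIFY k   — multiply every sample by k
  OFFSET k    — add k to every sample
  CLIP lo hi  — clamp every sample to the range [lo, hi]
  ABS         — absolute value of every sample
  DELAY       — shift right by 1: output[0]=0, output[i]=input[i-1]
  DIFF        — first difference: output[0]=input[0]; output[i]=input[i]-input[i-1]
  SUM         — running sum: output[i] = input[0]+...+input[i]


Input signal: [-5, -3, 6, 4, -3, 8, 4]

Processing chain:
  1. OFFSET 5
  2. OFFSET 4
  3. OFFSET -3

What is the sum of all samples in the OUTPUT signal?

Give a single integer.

Input: [-5, -3, 6, 4, -3, 8, 4]
Stage 1 (OFFSET 5): -5+5=0, -3+5=2, 6+5=11, 4+5=9, -3+5=2, 8+5=13, 4+5=9 -> [0, 2, 11, 9, 2, 13, 9]
Stage 2 (OFFSET 4): 0+4=4, 2+4=6, 11+4=15, 9+4=13, 2+4=6, 13+4=17, 9+4=13 -> [4, 6, 15, 13, 6, 17, 13]
Stage 3 (OFFSET -3): 4+-3=1, 6+-3=3, 15+-3=12, 13+-3=10, 6+-3=3, 17+-3=14, 13+-3=10 -> [1, 3, 12, 10, 3, 14, 10]
Output sum: 53

Answer: 53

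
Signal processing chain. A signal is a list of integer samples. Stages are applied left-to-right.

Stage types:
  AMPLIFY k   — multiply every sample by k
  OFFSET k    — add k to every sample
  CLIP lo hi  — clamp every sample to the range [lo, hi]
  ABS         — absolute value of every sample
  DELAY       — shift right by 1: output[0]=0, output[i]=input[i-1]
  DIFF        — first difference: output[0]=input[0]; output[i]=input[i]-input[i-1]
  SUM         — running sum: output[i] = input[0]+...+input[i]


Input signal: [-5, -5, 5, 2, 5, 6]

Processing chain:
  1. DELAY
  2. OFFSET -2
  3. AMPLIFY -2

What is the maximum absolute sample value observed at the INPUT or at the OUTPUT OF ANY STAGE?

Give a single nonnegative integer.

Input: [-5, -5, 5, 2, 5, 6] (max |s|=6)
Stage 1 (DELAY): [0, -5, -5, 5, 2, 5] = [0, -5, -5, 5, 2, 5] -> [0, -5, -5, 5, 2, 5] (max |s|=5)
Stage 2 (OFFSET -2): 0+-2=-2, -5+-2=-7, -5+-2=-7, 5+-2=3, 2+-2=0, 5+-2=3 -> [-2, -7, -7, 3, 0, 3] (max |s|=7)
Stage 3 (AMPLIFY -2): -2*-2=4, -7*-2=14, -7*-2=14, 3*-2=-6, 0*-2=0, 3*-2=-6 -> [4, 14, 14, -6, 0, -6] (max |s|=14)
Overall max amplitude: 14

Answer: 14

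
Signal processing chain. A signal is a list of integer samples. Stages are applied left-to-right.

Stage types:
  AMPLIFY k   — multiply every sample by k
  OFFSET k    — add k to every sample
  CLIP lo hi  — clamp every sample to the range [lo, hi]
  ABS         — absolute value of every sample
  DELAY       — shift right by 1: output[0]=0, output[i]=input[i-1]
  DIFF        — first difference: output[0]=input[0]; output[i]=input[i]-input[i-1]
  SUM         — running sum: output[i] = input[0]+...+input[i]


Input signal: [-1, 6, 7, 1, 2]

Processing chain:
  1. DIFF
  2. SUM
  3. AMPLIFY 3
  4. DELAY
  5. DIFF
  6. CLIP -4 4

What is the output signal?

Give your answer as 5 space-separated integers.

Answer: 0 -3 4 3 -4

Derivation:
Input: [-1, 6, 7, 1, 2]
Stage 1 (DIFF): s[0]=-1, 6--1=7, 7-6=1, 1-7=-6, 2-1=1 -> [-1, 7, 1, -6, 1]
Stage 2 (SUM): sum[0..0]=-1, sum[0..1]=6, sum[0..2]=7, sum[0..3]=1, sum[0..4]=2 -> [-1, 6, 7, 1, 2]
Stage 3 (AMPLIFY 3): -1*3=-3, 6*3=18, 7*3=21, 1*3=3, 2*3=6 -> [-3, 18, 21, 3, 6]
Stage 4 (DELAY): [0, -3, 18, 21, 3] = [0, -3, 18, 21, 3] -> [0, -3, 18, 21, 3]
Stage 5 (DIFF): s[0]=0, -3-0=-3, 18--3=21, 21-18=3, 3-21=-18 -> [0, -3, 21, 3, -18]
Stage 6 (CLIP -4 4): clip(0,-4,4)=0, clip(-3,-4,4)=-3, clip(21,-4,4)=4, clip(3,-4,4)=3, clip(-18,-4,4)=-4 -> [0, -3, 4, 3, -4]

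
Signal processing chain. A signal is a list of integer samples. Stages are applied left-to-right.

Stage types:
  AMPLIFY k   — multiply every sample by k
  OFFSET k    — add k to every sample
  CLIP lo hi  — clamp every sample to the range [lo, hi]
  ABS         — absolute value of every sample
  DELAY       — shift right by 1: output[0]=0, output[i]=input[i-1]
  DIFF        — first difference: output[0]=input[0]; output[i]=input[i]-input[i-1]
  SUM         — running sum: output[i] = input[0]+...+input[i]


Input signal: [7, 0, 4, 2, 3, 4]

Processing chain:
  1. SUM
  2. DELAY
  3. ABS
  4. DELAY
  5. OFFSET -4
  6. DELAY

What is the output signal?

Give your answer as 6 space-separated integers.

Answer: 0 -4 -4 3 3 7

Derivation:
Input: [7, 0, 4, 2, 3, 4]
Stage 1 (SUM): sum[0..0]=7, sum[0..1]=7, sum[0..2]=11, sum[0..3]=13, sum[0..4]=16, sum[0..5]=20 -> [7, 7, 11, 13, 16, 20]
Stage 2 (DELAY): [0, 7, 7, 11, 13, 16] = [0, 7, 7, 11, 13, 16] -> [0, 7, 7, 11, 13, 16]
Stage 3 (ABS): |0|=0, |7|=7, |7|=7, |11|=11, |13|=13, |16|=16 -> [0, 7, 7, 11, 13, 16]
Stage 4 (DELAY): [0, 0, 7, 7, 11, 13] = [0, 0, 7, 7, 11, 13] -> [0, 0, 7, 7, 11, 13]
Stage 5 (OFFSET -4): 0+-4=-4, 0+-4=-4, 7+-4=3, 7+-4=3, 11+-4=7, 13+-4=9 -> [-4, -4, 3, 3, 7, 9]
Stage 6 (DELAY): [0, -4, -4, 3, 3, 7] = [0, -4, -4, 3, 3, 7] -> [0, -4, -4, 3, 3, 7]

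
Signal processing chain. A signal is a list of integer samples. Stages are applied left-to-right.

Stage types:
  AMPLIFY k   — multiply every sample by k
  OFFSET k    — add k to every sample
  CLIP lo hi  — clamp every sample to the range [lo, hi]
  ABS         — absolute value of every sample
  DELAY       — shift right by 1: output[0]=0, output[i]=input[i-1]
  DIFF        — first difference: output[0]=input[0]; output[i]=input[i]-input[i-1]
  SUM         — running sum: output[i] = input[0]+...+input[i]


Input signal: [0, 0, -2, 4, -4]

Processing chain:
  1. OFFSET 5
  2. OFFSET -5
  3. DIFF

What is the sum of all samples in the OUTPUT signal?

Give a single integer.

Input: [0, 0, -2, 4, -4]
Stage 1 (OFFSET 5): 0+5=5, 0+5=5, -2+5=3, 4+5=9, -4+5=1 -> [5, 5, 3, 9, 1]
Stage 2 (OFFSET -5): 5+-5=0, 5+-5=0, 3+-5=-2, 9+-5=4, 1+-5=-4 -> [0, 0, -2, 4, -4]
Stage 3 (DIFF): s[0]=0, 0-0=0, -2-0=-2, 4--2=6, -4-4=-8 -> [0, 0, -2, 6, -8]
Output sum: -4

Answer: -4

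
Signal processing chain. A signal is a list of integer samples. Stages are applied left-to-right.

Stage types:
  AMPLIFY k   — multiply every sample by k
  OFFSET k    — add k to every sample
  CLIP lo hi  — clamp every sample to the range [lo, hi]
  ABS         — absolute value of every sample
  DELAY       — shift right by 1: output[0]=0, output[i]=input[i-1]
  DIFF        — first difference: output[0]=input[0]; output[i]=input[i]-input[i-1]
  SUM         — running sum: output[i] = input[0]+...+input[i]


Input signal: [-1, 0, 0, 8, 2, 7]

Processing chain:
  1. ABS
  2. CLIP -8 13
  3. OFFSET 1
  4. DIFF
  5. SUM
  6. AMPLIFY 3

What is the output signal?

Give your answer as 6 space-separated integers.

Input: [-1, 0, 0, 8, 2, 7]
Stage 1 (ABS): |-1|=1, |0|=0, |0|=0, |8|=8, |2|=2, |7|=7 -> [1, 0, 0, 8, 2, 7]
Stage 2 (CLIP -8 13): clip(1,-8,13)=1, clip(0,-8,13)=0, clip(0,-8,13)=0, clip(8,-8,13)=8, clip(2,-8,13)=2, clip(7,-8,13)=7 -> [1, 0, 0, 8, 2, 7]
Stage 3 (OFFSET 1): 1+1=2, 0+1=1, 0+1=1, 8+1=9, 2+1=3, 7+1=8 -> [2, 1, 1, 9, 3, 8]
Stage 4 (DIFF): s[0]=2, 1-2=-1, 1-1=0, 9-1=8, 3-9=-6, 8-3=5 -> [2, -1, 0, 8, -6, 5]
Stage 5 (SUM): sum[0..0]=2, sum[0..1]=1, sum[0..2]=1, sum[0..3]=9, sum[0..4]=3, sum[0..5]=8 -> [2, 1, 1, 9, 3, 8]
Stage 6 (AMPLIFY 3): 2*3=6, 1*3=3, 1*3=3, 9*3=27, 3*3=9, 8*3=24 -> [6, 3, 3, 27, 9, 24]

Answer: 6 3 3 27 9 24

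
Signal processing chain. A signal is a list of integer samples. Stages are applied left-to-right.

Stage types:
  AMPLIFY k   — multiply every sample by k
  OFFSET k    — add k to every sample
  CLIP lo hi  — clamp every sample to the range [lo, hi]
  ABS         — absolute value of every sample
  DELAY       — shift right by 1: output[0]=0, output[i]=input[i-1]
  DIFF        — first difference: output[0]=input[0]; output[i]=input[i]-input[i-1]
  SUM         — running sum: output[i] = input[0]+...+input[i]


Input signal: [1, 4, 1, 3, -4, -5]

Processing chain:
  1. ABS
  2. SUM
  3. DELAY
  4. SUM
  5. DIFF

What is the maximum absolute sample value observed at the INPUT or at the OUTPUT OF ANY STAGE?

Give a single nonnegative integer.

Answer: 34

Derivation:
Input: [1, 4, 1, 3, -4, -5] (max |s|=5)
Stage 1 (ABS): |1|=1, |4|=4, |1|=1, |3|=3, |-4|=4, |-5|=5 -> [1, 4, 1, 3, 4, 5] (max |s|=5)
Stage 2 (SUM): sum[0..0]=1, sum[0..1]=5, sum[0..2]=6, sum[0..3]=9, sum[0..4]=13, sum[0..5]=18 -> [1, 5, 6, 9, 13, 18] (max |s|=18)
Stage 3 (DELAY): [0, 1, 5, 6, 9, 13] = [0, 1, 5, 6, 9, 13] -> [0, 1, 5, 6, 9, 13] (max |s|=13)
Stage 4 (SUM): sum[0..0]=0, sum[0..1]=1, sum[0..2]=6, sum[0..3]=12, sum[0..4]=21, sum[0..5]=34 -> [0, 1, 6, 12, 21, 34] (max |s|=34)
Stage 5 (DIFF): s[0]=0, 1-0=1, 6-1=5, 12-6=6, 21-12=9, 34-21=13 -> [0, 1, 5, 6, 9, 13] (max |s|=13)
Overall max amplitude: 34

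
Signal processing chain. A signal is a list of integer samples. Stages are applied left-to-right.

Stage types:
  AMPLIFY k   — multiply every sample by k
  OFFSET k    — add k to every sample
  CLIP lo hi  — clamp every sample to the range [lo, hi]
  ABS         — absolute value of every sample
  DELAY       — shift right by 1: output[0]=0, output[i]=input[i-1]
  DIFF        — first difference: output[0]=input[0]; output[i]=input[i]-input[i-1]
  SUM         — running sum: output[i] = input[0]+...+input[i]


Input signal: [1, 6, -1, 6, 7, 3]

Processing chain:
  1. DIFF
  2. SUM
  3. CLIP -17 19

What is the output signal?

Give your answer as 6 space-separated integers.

Answer: 1 6 -1 6 7 3

Derivation:
Input: [1, 6, -1, 6, 7, 3]
Stage 1 (DIFF): s[0]=1, 6-1=5, -1-6=-7, 6--1=7, 7-6=1, 3-7=-4 -> [1, 5, -7, 7, 1, -4]
Stage 2 (SUM): sum[0..0]=1, sum[0..1]=6, sum[0..2]=-1, sum[0..3]=6, sum[0..4]=7, sum[0..5]=3 -> [1, 6, -1, 6, 7, 3]
Stage 3 (CLIP -17 19): clip(1,-17,19)=1, clip(6,-17,19)=6, clip(-1,-17,19)=-1, clip(6,-17,19)=6, clip(7,-17,19)=7, clip(3,-17,19)=3 -> [1, 6, -1, 6, 7, 3]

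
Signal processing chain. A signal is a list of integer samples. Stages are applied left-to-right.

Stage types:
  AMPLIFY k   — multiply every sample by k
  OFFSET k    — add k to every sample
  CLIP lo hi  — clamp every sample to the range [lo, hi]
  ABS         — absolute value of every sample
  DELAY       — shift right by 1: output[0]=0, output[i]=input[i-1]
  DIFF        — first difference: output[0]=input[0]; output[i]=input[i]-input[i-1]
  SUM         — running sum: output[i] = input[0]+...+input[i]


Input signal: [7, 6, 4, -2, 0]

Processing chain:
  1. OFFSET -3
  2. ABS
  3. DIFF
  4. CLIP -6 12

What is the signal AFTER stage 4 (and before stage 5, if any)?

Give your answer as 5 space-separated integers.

Answer: 4 -1 -2 4 -2

Derivation:
Input: [7, 6, 4, -2, 0]
Stage 1 (OFFSET -3): 7+-3=4, 6+-3=3, 4+-3=1, -2+-3=-5, 0+-3=-3 -> [4, 3, 1, -5, -3]
Stage 2 (ABS): |4|=4, |3|=3, |1|=1, |-5|=5, |-3|=3 -> [4, 3, 1, 5, 3]
Stage 3 (DIFF): s[0]=4, 3-4=-1, 1-3=-2, 5-1=4, 3-5=-2 -> [4, -1, -2, 4, -2]
Stage 4 (CLIP -6 12): clip(4,-6,12)=4, clip(-1,-6,12)=-1, clip(-2,-6,12)=-2, clip(4,-6,12)=4, clip(-2,-6,12)=-2 -> [4, -1, -2, 4, -2]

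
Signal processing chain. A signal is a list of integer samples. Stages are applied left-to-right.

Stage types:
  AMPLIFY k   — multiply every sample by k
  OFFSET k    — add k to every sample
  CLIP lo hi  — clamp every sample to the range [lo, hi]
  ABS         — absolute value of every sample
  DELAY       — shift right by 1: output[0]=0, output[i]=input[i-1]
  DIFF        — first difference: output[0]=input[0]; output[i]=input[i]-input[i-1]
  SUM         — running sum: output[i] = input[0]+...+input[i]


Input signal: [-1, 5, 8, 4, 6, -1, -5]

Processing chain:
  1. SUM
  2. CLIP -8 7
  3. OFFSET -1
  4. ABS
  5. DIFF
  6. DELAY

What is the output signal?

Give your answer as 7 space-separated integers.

Input: [-1, 5, 8, 4, 6, -1, -5]
Stage 1 (SUM): sum[0..0]=-1, sum[0..1]=4, sum[0..2]=12, sum[0..3]=16, sum[0..4]=22, sum[0..5]=21, sum[0..6]=16 -> [-1, 4, 12, 16, 22, 21, 16]
Stage 2 (CLIP -8 7): clip(-1,-8,7)=-1, clip(4,-8,7)=4, clip(12,-8,7)=7, clip(16,-8,7)=7, clip(22,-8,7)=7, clip(21,-8,7)=7, clip(16,-8,7)=7 -> [-1, 4, 7, 7, 7, 7, 7]
Stage 3 (OFFSET -1): -1+-1=-2, 4+-1=3, 7+-1=6, 7+-1=6, 7+-1=6, 7+-1=6, 7+-1=6 -> [-2, 3, 6, 6, 6, 6, 6]
Stage 4 (ABS): |-2|=2, |3|=3, |6|=6, |6|=6, |6|=6, |6|=6, |6|=6 -> [2, 3, 6, 6, 6, 6, 6]
Stage 5 (DIFF): s[0]=2, 3-2=1, 6-3=3, 6-6=0, 6-6=0, 6-6=0, 6-6=0 -> [2, 1, 3, 0, 0, 0, 0]
Stage 6 (DELAY): [0, 2, 1, 3, 0, 0, 0] = [0, 2, 1, 3, 0, 0, 0] -> [0, 2, 1, 3, 0, 0, 0]

Answer: 0 2 1 3 0 0 0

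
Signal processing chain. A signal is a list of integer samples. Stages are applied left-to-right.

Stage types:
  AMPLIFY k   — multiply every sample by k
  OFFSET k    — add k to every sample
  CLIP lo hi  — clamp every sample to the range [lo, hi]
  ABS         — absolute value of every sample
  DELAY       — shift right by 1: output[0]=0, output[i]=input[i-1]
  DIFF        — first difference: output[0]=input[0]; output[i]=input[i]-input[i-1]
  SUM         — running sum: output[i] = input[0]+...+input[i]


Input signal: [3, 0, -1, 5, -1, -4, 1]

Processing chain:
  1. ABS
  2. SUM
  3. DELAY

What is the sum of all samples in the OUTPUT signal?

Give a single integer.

Answer: 43

Derivation:
Input: [3, 0, -1, 5, -1, -4, 1]
Stage 1 (ABS): |3|=3, |0|=0, |-1|=1, |5|=5, |-1|=1, |-4|=4, |1|=1 -> [3, 0, 1, 5, 1, 4, 1]
Stage 2 (SUM): sum[0..0]=3, sum[0..1]=3, sum[0..2]=4, sum[0..3]=9, sum[0..4]=10, sum[0..5]=14, sum[0..6]=15 -> [3, 3, 4, 9, 10, 14, 15]
Stage 3 (DELAY): [0, 3, 3, 4, 9, 10, 14] = [0, 3, 3, 4, 9, 10, 14] -> [0, 3, 3, 4, 9, 10, 14]
Output sum: 43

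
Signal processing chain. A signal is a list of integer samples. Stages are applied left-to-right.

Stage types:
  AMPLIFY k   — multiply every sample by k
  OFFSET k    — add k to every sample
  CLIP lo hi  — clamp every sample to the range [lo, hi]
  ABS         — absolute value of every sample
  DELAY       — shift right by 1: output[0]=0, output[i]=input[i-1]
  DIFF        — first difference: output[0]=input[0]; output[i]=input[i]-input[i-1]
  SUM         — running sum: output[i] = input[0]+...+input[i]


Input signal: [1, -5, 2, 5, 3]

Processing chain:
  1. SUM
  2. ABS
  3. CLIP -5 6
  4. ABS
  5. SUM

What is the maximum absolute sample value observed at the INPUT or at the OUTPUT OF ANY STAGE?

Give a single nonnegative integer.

Input: [1, -5, 2, 5, 3] (max |s|=5)
Stage 1 (SUM): sum[0..0]=1, sum[0..1]=-4, sum[0..2]=-2, sum[0..3]=3, sum[0..4]=6 -> [1, -4, -2, 3, 6] (max |s|=6)
Stage 2 (ABS): |1|=1, |-4|=4, |-2|=2, |3|=3, |6|=6 -> [1, 4, 2, 3, 6] (max |s|=6)
Stage 3 (CLIP -5 6): clip(1,-5,6)=1, clip(4,-5,6)=4, clip(2,-5,6)=2, clip(3,-5,6)=3, clip(6,-5,6)=6 -> [1, 4, 2, 3, 6] (max |s|=6)
Stage 4 (ABS): |1|=1, |4|=4, |2|=2, |3|=3, |6|=6 -> [1, 4, 2, 3, 6] (max |s|=6)
Stage 5 (SUM): sum[0..0]=1, sum[0..1]=5, sum[0..2]=7, sum[0..3]=10, sum[0..4]=16 -> [1, 5, 7, 10, 16] (max |s|=16)
Overall max amplitude: 16

Answer: 16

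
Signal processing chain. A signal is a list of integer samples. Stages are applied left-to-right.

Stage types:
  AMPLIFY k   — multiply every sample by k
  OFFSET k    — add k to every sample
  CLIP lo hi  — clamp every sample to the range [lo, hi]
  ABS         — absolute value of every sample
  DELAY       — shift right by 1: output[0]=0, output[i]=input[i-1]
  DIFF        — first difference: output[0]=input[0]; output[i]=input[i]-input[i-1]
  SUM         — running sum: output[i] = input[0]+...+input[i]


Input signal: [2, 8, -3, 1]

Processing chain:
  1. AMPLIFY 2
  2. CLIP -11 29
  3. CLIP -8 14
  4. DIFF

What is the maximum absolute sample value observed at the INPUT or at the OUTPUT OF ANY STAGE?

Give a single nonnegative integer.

Answer: 20

Derivation:
Input: [2, 8, -3, 1] (max |s|=8)
Stage 1 (AMPLIFY 2): 2*2=4, 8*2=16, -3*2=-6, 1*2=2 -> [4, 16, -6, 2] (max |s|=16)
Stage 2 (CLIP -11 29): clip(4,-11,29)=4, clip(16,-11,29)=16, clip(-6,-11,29)=-6, clip(2,-11,29)=2 -> [4, 16, -6, 2] (max |s|=16)
Stage 3 (CLIP -8 14): clip(4,-8,14)=4, clip(16,-8,14)=14, clip(-6,-8,14)=-6, clip(2,-8,14)=2 -> [4, 14, -6, 2] (max |s|=14)
Stage 4 (DIFF): s[0]=4, 14-4=10, -6-14=-20, 2--6=8 -> [4, 10, -20, 8] (max |s|=20)
Overall max amplitude: 20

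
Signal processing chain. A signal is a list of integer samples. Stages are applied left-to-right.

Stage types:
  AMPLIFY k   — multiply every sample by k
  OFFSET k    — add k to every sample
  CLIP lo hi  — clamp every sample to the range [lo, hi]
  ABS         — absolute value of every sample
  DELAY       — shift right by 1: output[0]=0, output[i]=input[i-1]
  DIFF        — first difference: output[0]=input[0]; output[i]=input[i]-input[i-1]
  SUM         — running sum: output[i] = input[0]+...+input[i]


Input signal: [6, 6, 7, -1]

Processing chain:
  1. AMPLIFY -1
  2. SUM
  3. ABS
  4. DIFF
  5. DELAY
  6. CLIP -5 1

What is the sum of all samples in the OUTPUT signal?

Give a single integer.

Answer: 3

Derivation:
Input: [6, 6, 7, -1]
Stage 1 (AMPLIFY -1): 6*-1=-6, 6*-1=-6, 7*-1=-7, -1*-1=1 -> [-6, -6, -7, 1]
Stage 2 (SUM): sum[0..0]=-6, sum[0..1]=-12, sum[0..2]=-19, sum[0..3]=-18 -> [-6, -12, -19, -18]
Stage 3 (ABS): |-6|=6, |-12|=12, |-19|=19, |-18|=18 -> [6, 12, 19, 18]
Stage 4 (DIFF): s[0]=6, 12-6=6, 19-12=7, 18-19=-1 -> [6, 6, 7, -1]
Stage 5 (DELAY): [0, 6, 6, 7] = [0, 6, 6, 7] -> [0, 6, 6, 7]
Stage 6 (CLIP -5 1): clip(0,-5,1)=0, clip(6,-5,1)=1, clip(6,-5,1)=1, clip(7,-5,1)=1 -> [0, 1, 1, 1]
Output sum: 3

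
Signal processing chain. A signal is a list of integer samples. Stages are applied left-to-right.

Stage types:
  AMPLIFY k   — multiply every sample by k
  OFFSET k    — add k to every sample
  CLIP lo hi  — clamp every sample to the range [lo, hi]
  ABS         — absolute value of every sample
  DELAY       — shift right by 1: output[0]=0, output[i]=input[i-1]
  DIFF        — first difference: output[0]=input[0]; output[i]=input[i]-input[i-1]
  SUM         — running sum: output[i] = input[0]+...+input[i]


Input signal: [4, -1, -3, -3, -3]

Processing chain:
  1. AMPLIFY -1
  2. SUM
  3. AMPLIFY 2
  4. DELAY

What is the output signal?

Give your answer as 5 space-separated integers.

Input: [4, -1, -3, -3, -3]
Stage 1 (AMPLIFY -1): 4*-1=-4, -1*-1=1, -3*-1=3, -3*-1=3, -3*-1=3 -> [-4, 1, 3, 3, 3]
Stage 2 (SUM): sum[0..0]=-4, sum[0..1]=-3, sum[0..2]=0, sum[0..3]=3, sum[0..4]=6 -> [-4, -3, 0, 3, 6]
Stage 3 (AMPLIFY 2): -4*2=-8, -3*2=-6, 0*2=0, 3*2=6, 6*2=12 -> [-8, -6, 0, 6, 12]
Stage 4 (DELAY): [0, -8, -6, 0, 6] = [0, -8, -6, 0, 6] -> [0, -8, -6, 0, 6]

Answer: 0 -8 -6 0 6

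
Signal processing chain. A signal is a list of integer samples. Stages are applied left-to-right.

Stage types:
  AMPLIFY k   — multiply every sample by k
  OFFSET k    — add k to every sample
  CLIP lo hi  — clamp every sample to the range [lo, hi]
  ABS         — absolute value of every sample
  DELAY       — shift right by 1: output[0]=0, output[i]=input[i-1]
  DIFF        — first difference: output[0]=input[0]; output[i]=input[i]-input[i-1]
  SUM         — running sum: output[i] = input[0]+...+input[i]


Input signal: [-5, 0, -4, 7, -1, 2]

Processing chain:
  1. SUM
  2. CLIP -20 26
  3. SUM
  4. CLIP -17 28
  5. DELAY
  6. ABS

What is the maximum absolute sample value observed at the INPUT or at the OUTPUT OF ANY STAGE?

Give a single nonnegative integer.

Answer: 25

Derivation:
Input: [-5, 0, -4, 7, -1, 2] (max |s|=7)
Stage 1 (SUM): sum[0..0]=-5, sum[0..1]=-5, sum[0..2]=-9, sum[0..3]=-2, sum[0..4]=-3, sum[0..5]=-1 -> [-5, -5, -9, -2, -3, -1] (max |s|=9)
Stage 2 (CLIP -20 26): clip(-5,-20,26)=-5, clip(-5,-20,26)=-5, clip(-9,-20,26)=-9, clip(-2,-20,26)=-2, clip(-3,-20,26)=-3, clip(-1,-20,26)=-1 -> [-5, -5, -9, -2, -3, -1] (max |s|=9)
Stage 3 (SUM): sum[0..0]=-5, sum[0..1]=-10, sum[0..2]=-19, sum[0..3]=-21, sum[0..4]=-24, sum[0..5]=-25 -> [-5, -10, -19, -21, -24, -25] (max |s|=25)
Stage 4 (CLIP -17 28): clip(-5,-17,28)=-5, clip(-10,-17,28)=-10, clip(-19,-17,28)=-17, clip(-21,-17,28)=-17, clip(-24,-17,28)=-17, clip(-25,-17,28)=-17 -> [-5, -10, -17, -17, -17, -17] (max |s|=17)
Stage 5 (DELAY): [0, -5, -10, -17, -17, -17] = [0, -5, -10, -17, -17, -17] -> [0, -5, -10, -17, -17, -17] (max |s|=17)
Stage 6 (ABS): |0|=0, |-5|=5, |-10|=10, |-17|=17, |-17|=17, |-17|=17 -> [0, 5, 10, 17, 17, 17] (max |s|=17)
Overall max amplitude: 25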